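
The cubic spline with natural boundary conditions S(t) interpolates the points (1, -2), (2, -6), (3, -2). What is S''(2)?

12

With m_i denoting the second derivative at x_i, h_i = 1, 1, and Δ_i = (y_(i+1) − y_i)/h_i = -4, 4:
  1·m_0 + 4·m_1 + 1·m_2 = 6(Δ_1 - Δ_0) = 48
Natural end conditions: m_0 = m_2 = 0.
Forward elimination and back-substitution give m_0 = 0, m_1 = 12, m_2 = 0.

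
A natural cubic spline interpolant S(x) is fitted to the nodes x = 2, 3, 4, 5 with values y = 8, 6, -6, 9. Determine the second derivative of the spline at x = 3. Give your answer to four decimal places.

Write M_i for S''(x_i). With h_i = 1, 1, 1 and divided differences Δ_i = -2, -12, 15, the continuity of S' gives the tridiagonal system
  1·M_0 + 4·M_1 + 1·M_2 = 6(Δ_1 - Δ_0) = -60
  1·M_1 + 4·M_2 + 1·M_3 = 6(Δ_2 - Δ_1) = 162
Natural end conditions: M_0 = M_3 = 0.
Hence M_0 = 0, M_1 = -134/5, M_2 = 236/5, M_3 = 0.

-26.8000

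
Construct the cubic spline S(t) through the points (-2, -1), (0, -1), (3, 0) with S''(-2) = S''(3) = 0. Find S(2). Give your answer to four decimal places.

-0.4222

Put m_i = S'' at the i-th knot. Here h = (2, 3) and Δ = (0, 1/3), so the interior equations h_(i-1)·m_(i-1) + 2(h_(i-1)+h_i)·m_i + h_i·m_(i+1) = 6(Δ_i − Δ_(i-1)) read
  2·m_0 + 10·m_1 + 3·m_2 = 6(Δ_1 - Δ_0) = 2
Natural end conditions: m_0 = m_2 = 0.
Solving the tridiagonal system: m_0 = 0, m_1 = 1/5, m_2 = 0.
On [0, 3], S(t) = -1 + 2/15·t + 1/10·t² - 1/90·t³.
With t = 2: S(2) = -19/45.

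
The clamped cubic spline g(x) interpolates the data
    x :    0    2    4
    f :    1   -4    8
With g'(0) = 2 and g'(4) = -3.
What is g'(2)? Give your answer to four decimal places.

Put m_i = g'' at the i-th knot. Here h = (2, 2) and Δ = (-5/2, 6), so the interior equations h_(i-1)·m_(i-1) + 2(h_(i-1)+h_i)·m_i + h_i·m_(i+1) = 6(Δ_i − Δ_(i-1)) read
  2·m_0 + 8·m_1 + 2·m_2 = 6(Δ_1 - Δ_0) = 51
Clamped end conditions give two more equations: 2h_0·m_0 + h_0·m_1 = 6(Δ_0 - g'(0)) = -27 and h_1·m_1 + 2h_1·m_2 = 6(g'(4) - Δ_1) = -54.
Hence m_0 = -115/8, m_1 = 61/4, m_2 = -169/8.
On [2, 4], g'(x) = b_1 + 2c_1·(x - 2) + 3d_1·(x - 2)² with b_1 = Δ_1 - h_1(2m_1 + m_2)/6 = 23/8, c_1 = m_1/2 = 61/8, d_1 = (m_2 - m_1)/(6h_1) = -97/32. So g'(2) = 23/8.

2.8750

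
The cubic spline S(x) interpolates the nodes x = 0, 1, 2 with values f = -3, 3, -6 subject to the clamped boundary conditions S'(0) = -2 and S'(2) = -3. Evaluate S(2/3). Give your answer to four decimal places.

Put m_i = S'' at the i-th knot. Here h = (1, 1) and Δ = (6, -9), so the interior equations h_(i-1)·m_(i-1) + 2(h_(i-1)+h_i)·m_i + h_i·m_(i+1) = 6(Δ_i − Δ_(i-1)) read
  1·m_0 + 4·m_1 + 1·m_2 = 6(Δ_1 - Δ_0) = -90
Clamped end conditions give two more equations: 2h_0·m_0 + h_0·m_1 = 6(Δ_0 - S'(0)) = 48 and h_1·m_1 + 2h_1·m_2 = 6(S'(2) - Δ_1) = 36.
Solving the tridiagonal system: m_0 = 46, m_1 = -44, m_2 = 40.
On [0, 1], S(x) = -3 - 2·x + 23·x² - 15·x³.
With x = 2/3: S(2/3) = 13/9.

1.4444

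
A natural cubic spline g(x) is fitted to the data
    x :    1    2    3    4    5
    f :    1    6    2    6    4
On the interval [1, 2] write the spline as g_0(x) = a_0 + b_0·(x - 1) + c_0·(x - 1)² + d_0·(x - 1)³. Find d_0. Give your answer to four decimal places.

Put σ_i = g'' at the i-th knot. Here h = (1, 1, 1, 1) and Δ = (5, -4, 4, -2), so the interior equations h_(i-1)·σ_(i-1) + 2(h_(i-1)+h_i)·σ_i + h_i·σ_(i+1) = 6(Δ_i − Δ_(i-1)) read
  1·σ_0 + 4·σ_1 + 1·σ_2 = 6(Δ_1 - Δ_0) = -54
  1·σ_1 + 4·σ_2 + 1·σ_3 = 6(Δ_2 - Δ_1) = 48
  1·σ_2 + 4·σ_3 + 1·σ_4 = 6(Δ_3 - Δ_2) = -36
Natural end conditions: σ_0 = σ_4 = 0.
Solving the tridiagonal system: σ_0 = 0, σ_1 = -519/28, σ_2 = 141/7, σ_3 = -393/28, σ_4 = 0.
On [1, 2], with g_0(x) = a_0 + b_0·(x - 1) + c_0·(x - 1)² + d_0·(x - 1)³: c_0 = σ_0/2 = 0, d_0 = (σ_1 - σ_0)/(6h_0) = -173/56, b_0 = Δ_0 - h_0(2σ_0 + σ_1)/6 = 453/56.

-3.0893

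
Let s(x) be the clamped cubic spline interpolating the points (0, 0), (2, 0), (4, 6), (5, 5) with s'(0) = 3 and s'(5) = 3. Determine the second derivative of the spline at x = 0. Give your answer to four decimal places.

Put M_i = s'' at the i-th knot. Here h = (2, 2, 1) and Δ = (0, 3, -1), so the interior equations h_(i-1)·M_(i-1) + 2(h_(i-1)+h_i)·M_i + h_i·M_(i+1) = 6(Δ_i − Δ_(i-1)) read
  2·M_0 + 8·M_1 + 2·M_2 = 6(Δ_1 - Δ_0) = 18
  2·M_1 + 6·M_2 + 1·M_3 = 6(Δ_2 - Δ_1) = -24
Clamped end conditions give two more equations: 2h_0·M_0 + h_0·M_1 = 6(Δ_0 - s'(0)) = -18 and h_2·M_2 + 2h_2·M_3 = 6(s'(5) - Δ_2) = 24.
Solving the tridiagonal system: M_0 = -177/23, M_1 = 147/23, M_2 = -204/23, M_3 = 378/23.

-7.6957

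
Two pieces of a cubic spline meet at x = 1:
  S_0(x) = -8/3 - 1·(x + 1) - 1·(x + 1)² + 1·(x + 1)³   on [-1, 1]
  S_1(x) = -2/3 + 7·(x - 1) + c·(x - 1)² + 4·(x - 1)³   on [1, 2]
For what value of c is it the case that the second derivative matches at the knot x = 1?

S_0''(x) = -2 + 6·(x + 1), so S_0''(1) = 10. On the right, S_1''(1) = 2c, so c = 5.

5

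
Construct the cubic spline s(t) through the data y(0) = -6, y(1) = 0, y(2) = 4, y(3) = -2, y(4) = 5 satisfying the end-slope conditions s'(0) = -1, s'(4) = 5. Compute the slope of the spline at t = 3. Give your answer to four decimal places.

With σ_i denoting the second derivative at x_i, h_i = 1, 1, 1, 1, and Δ_i = (y_(i+1) − y_i)/h_i = 6, 4, -6, 7:
  1·σ_0 + 4·σ_1 + 1·σ_2 = 6(Δ_1 - Δ_0) = -12
  1·σ_1 + 4·σ_2 + 1·σ_3 = 6(Δ_2 - Δ_1) = -60
  1·σ_2 + 4·σ_3 + 1·σ_4 = 6(Δ_3 - Δ_2) = 78
Clamped end conditions give two more equations: 2h_0·σ_0 + h_0·σ_1 = 6(Δ_0 - s'(0)) = 42 and h_3·σ_3 + 2h_3·σ_4 = 6(s'(4) - Δ_3) = -12.
Solving the tridiagonal system: σ_0 = 633/28, σ_1 = -45/14, σ_2 = -87/4, σ_3 = 423/14, σ_4 = -591/28.
On [3, 4], s'(t) = b_3 + 2c_3·(t - 3) + 3d_3·(t - 3)² with b_3 = Δ_3 - h_3(2σ_3 + σ_4)/6 = 25/56, c_3 = σ_3/2 = 423/28, d_3 = (σ_4 - σ_3)/(6h_3) = -479/56. So s'(3) = 25/56.

0.4464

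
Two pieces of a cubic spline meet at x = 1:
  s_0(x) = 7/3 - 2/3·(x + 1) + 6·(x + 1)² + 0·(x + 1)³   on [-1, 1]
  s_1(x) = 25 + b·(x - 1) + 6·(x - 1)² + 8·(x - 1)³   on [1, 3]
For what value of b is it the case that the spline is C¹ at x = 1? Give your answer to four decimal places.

23.3333

s_0'(x) = -2/3 + 12·(x + 1) + 0·(x + 1)², so s_0'(1) = 70/3. On the right, s_1'(1) = b, so b = 70/3.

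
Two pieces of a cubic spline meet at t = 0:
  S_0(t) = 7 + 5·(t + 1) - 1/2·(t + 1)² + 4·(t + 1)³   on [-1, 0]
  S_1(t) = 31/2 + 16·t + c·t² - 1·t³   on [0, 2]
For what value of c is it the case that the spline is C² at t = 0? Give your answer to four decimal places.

11.5000

S_0''(t) = -1 + 24·(t + 1), so S_0''(0) = 23. On the right, S_1''(0) = 2c, so c = 23/2.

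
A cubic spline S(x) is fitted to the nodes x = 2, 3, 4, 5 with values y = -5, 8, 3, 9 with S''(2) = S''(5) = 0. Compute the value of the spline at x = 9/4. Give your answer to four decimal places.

Put M_i = S'' at the i-th knot. Here h = (1, 1, 1) and Δ = (13, -5, 6), so the interior equations h_(i-1)·M_(i-1) + 2(h_(i-1)+h_i)·M_i + h_i·M_(i+1) = 6(Δ_i − Δ_(i-1)) read
  1·M_0 + 4·M_1 + 1·M_2 = 6(Δ_1 - Δ_0) = -108
  1·M_1 + 4·M_2 + 1·M_3 = 6(Δ_2 - Δ_1) = 66
Natural end conditions: M_0 = M_3 = 0.
Solving the tridiagonal system: M_0 = 0, M_1 = -166/5, M_2 = 124/5, M_3 = 0.
On [2, 3], S(x) = -5 + 278/15·(x - 2) + 0·(x - 2)² - 83/15·(x - 2)³.
With (x - 2) = 1/4: S(9/4) = -29/64.

-0.4531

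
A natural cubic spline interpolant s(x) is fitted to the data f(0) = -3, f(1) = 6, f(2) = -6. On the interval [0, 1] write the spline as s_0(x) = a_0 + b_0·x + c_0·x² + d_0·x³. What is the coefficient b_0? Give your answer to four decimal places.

14.2500

Write M_i for s''(x_i). With h_i = 1, 1 and divided differences Δ_i = 9, -12, the continuity of s' gives the tridiagonal system
  1·M_0 + 4·M_1 + 1·M_2 = 6(Δ_1 - Δ_0) = -126
Natural end conditions: M_0 = M_2 = 0.
Solving the tridiagonal system: M_0 = 0, M_1 = -63/2, M_2 = 0.
On [0, 1], with s_0(x) = a_0 + b_0·x + c_0·x² + d_0·x³: c_0 = M_0/2 = 0, d_0 = (M_1 - M_0)/(6h_0) = -21/4, b_0 = Δ_0 - h_0(2M_0 + M_1)/6 = 57/4.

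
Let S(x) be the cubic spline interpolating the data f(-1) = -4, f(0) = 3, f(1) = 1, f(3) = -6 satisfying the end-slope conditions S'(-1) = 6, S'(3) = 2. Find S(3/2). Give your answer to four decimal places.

Let σ_i = S''(x_i). Step sizes h_i = 1, 1, 2; slopes of the chords Δ_i = (y_(i+1) - y_i)/h_i = 7, -2, -7/2.
  1·σ_0 + 4·σ_1 + 1·σ_2 = 6(Δ_1 - Δ_0) = -54
  1·σ_1 + 6·σ_2 + 2·σ_3 = 6(Δ_2 - Δ_1) = -9
Clamped end conditions give two more equations: 2h_0·σ_0 + h_0·σ_1 = 6(Δ_0 - S'(-1)) = 6 and h_2·σ_2 + 2h_2·σ_3 = 6(S'(3) - Δ_2) = 33.
Solving: σ_0 = 239/22, σ_1 = -173/11, σ_2 = -43/22, σ_3 = 203/22.
On [1, 3], S(x) = 1 - 58/11·(x - 1) - 43/44·(x - 1)² + 41/44·(x - 1)³.
With (x - 1) = 1/2: S(3/2) = -621/352.

-1.7642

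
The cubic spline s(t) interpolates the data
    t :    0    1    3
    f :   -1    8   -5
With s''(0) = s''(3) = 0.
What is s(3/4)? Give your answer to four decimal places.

6.5977

Write σ_i for s''(x_i). With h_i = 1, 2 and divided differences Δ_i = 9, -13/2, the continuity of s' gives the tridiagonal system
  1·σ_0 + 6·σ_1 + 2·σ_2 = 6(Δ_1 - Δ_0) = -93
Natural end conditions: σ_0 = σ_2 = 0.
Hence σ_0 = 0, σ_1 = -31/2, σ_2 = 0.
On [0, 1], s(t) = -1 + 139/12·t + 0·t² - 31/12·t³.
With t = 3/4: s(3/4) = 1689/256.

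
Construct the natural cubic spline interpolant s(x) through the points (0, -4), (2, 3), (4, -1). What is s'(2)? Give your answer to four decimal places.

0.7500

Let M_i = s''(x_i). Step sizes h_i = 2, 2; slopes of the chords Δ_i = (y_(i+1) - y_i)/h_i = 7/2, -2.
  2·M_0 + 8·M_1 + 2·M_2 = 6(Δ_1 - Δ_0) = -33
Natural end conditions: M_0 = M_2 = 0.
Solving the tridiagonal system: M_0 = 0, M_1 = -33/8, M_2 = 0.
On [2, 4], s'(x) = b_1 + 2c_1·(x - 2) + 3d_1·(x - 2)² with b_1 = Δ_1 - h_1(2M_1 + M_2)/6 = 3/4, c_1 = M_1/2 = -33/16, d_1 = (M_2 - M_1)/(6h_1) = 11/32. So s'(2) = 3/4.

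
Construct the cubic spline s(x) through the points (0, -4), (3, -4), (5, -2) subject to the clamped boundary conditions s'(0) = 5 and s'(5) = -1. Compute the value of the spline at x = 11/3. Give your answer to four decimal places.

Let M_i = s''(x_i). Step sizes h_i = 3, 2; slopes of the chords Δ_i = (y_(i+1) - y_i)/h_i = 0, 1.
  3·M_0 + 10·M_1 + 2·M_2 = 6(Δ_1 - Δ_0) = 6
Clamped end conditions give two more equations: 2h_0·M_0 + h_0·M_1 = 6(Δ_0 - s'(0)) = -30 and h_1·M_1 + 2h_1·M_2 = 6(s'(5) - Δ_1) = -12.
Forward elimination and back-substitution give M_0 = -34/5, M_1 = 18/5, M_2 = -24/5.
On [3, 5], s(x) = -4 + 1/5·(x - 3) + 9/5·(x - 3)² - 7/10·(x - 3)³.
With (x - 3) = 2/3: s(11/3) = -442/135.

-3.2741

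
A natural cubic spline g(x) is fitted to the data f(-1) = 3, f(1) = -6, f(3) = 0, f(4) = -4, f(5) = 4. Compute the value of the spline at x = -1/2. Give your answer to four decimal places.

With M_i denoting the second derivative at x_i, h_i = 2, 2, 1, 1, and Δ_i = (y_(i+1) − y_i)/h_i = -9/2, 3, -4, 8:
  2·M_0 + 8·M_1 + 2·M_2 = 6(Δ_1 - Δ_0) = 45
  2·M_1 + 6·M_2 + 1·M_3 = 6(Δ_2 - Δ_1) = -42
  1·M_2 + 4·M_3 + 1·M_4 = 6(Δ_3 - Δ_2) = 72
Natural end conditions: M_0 = M_4 = 0.
Solving: M_0 = 0, M_1 = 505/56, M_2 = -95/7, M_3 = 599/28, M_4 = 0.
On [-1, 1], g(x) = 3 - 1261/168·(x + 1) + 0·(x + 1)² + 505/672·(x + 1)³.
With (x + 1) = 1/2: g(-1/2) = -1181/1792.

-0.6590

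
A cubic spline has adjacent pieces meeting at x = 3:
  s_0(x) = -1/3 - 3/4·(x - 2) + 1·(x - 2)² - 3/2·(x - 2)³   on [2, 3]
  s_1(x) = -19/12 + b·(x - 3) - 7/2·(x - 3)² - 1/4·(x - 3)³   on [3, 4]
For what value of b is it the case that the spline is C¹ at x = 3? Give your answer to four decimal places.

-3.2500

s_0'(x) = -3/4 + 2·(x - 2) - 9/2·(x - 2)², so s_0'(3) = -13/4. On the right, s_1'(3) = b, so b = -13/4.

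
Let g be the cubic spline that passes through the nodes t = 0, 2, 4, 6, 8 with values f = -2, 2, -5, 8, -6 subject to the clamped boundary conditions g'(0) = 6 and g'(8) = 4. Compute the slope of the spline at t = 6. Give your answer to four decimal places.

-2.3036

Put σ_i = g'' at the i-th knot. Here h = (2, 2, 2, 2) and Δ = (2, -7/2, 13/2, -7), so the interior equations h_(i-1)·σ_(i-1) + 2(h_(i-1)+h_i)·σ_i + h_i·σ_(i+1) = 6(Δ_i − Δ_(i-1)) read
  2·σ_0 + 8·σ_1 + 2·σ_2 = 6(Δ_1 - Δ_0) = -33
  2·σ_1 + 8·σ_2 + 2·σ_3 = 6(Δ_2 - Δ_1) = 60
  2·σ_2 + 8·σ_3 + 2·σ_4 = 6(Δ_3 - Δ_2) = -81
Clamped end conditions give two more equations: 2h_0·σ_0 + h_0·σ_1 = 6(Δ_0 - g'(0)) = -24 and h_3·σ_3 + 2h_3·σ_4 = 6(g'(8) - Δ_3) = 66.
Forward elimination and back-substitution give σ_0 = -137/56, σ_1 = -199/28, σ_2 = 115/8, σ_3 = -571/28, σ_4 = 1495/56.
On [6, 8], g'(t) = b_3 + 2c_3·(t - 6) + 3d_3·(t - 6)² with b_3 = Δ_3 - h_3(2σ_3 + σ_4)/6 = -129/56, c_3 = σ_3/2 = -571/56, d_3 = (σ_4 - σ_3)/(6h_3) = 879/224. So g'(6) = -129/56.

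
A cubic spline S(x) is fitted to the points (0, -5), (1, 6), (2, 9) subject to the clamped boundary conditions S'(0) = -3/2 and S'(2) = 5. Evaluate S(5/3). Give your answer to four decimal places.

Put M_i = S'' at the i-th knot. Here h = (1, 1) and Δ = (11, 3), so the interior equations h_(i-1)·M_(i-1) + 2(h_(i-1)+h_i)·M_i + h_i·M_(i+1) = 6(Δ_i − Δ_(i-1)) read
  1·M_0 + 4·M_1 + 1·M_2 = 6(Δ_1 - Δ_0) = -48
Clamped end conditions give two more equations: 2h_0·M_0 + h_0·M_1 = 6(Δ_0 - S'(0)) = 75 and h_1·M_1 + 2h_1·M_2 = 6(S'(2) - Δ_1) = 12.
Hence M_0 = 211/4, M_1 = -61/2, M_2 = 85/4.
On [1, 2], S(x) = 6 + 77/8·(x - 1) - 61/4·(x - 1)² + 69/8·(x - 1)³.
With (x - 1) = 2/3: S(5/3) = 295/36.

8.1944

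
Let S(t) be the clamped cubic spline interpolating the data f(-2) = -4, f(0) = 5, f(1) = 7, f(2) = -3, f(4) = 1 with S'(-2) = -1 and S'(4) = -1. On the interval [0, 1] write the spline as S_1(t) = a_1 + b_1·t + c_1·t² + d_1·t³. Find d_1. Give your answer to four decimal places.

-3.5000

With σ_i denoting the second derivative at x_i, h_i = 2, 1, 1, 2, and Δ_i = (y_(i+1) − y_i)/h_i = 9/2, 2, -10, 2:
  2·σ_0 + 6·σ_1 + 1·σ_2 = 6(Δ_1 - Δ_0) = -15
  1·σ_1 + 4·σ_2 + 1·σ_3 = 6(Δ_2 - Δ_1) = -72
  1·σ_2 + 6·σ_3 + 2·σ_4 = 6(Δ_3 - Δ_2) = 72
Clamped end conditions give two more equations: 2h_0·σ_0 + h_0·σ_1 = 6(Δ_0 - S'(-2)) = 33 and h_3·σ_3 + 2h_3·σ_4 = 6(S'(4) - Δ_3) = -18.
Solving: σ_0 = 73/8, σ_1 = -7/4, σ_2 = -91/4, σ_3 = 83/4, σ_4 = -119/8.
On [0, 1], with S_1(t) = a_1 + b_1·t + c_1·t² + d_1·t³: c_1 = σ_1/2 = -7/8, d_1 = (σ_2 - σ_1)/(6h_1) = -7/2, b_1 = Δ_1 - h_1(2σ_1 + σ_2)/6 = 51/8.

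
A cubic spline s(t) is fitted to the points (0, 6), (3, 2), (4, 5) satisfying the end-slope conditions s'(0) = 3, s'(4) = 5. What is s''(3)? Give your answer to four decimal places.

Let M_i = s''(x_i). Step sizes h_i = 3, 1; slopes of the chords Δ_i = (y_(i+1) - y_i)/h_i = -4/3, 3.
  3·M_0 + 8·M_1 + 1·M_2 = 6(Δ_1 - Δ_0) = 26
Clamped end conditions give two more equations: 2h_0·M_0 + h_0·M_1 = 6(Δ_0 - s'(0)) = -26 and h_1·M_1 + 2h_1·M_2 = 6(s'(4) - Δ_1) = 12.
Hence M_0 = -85/12, M_1 = 11/2, M_2 = 13/4.

5.5000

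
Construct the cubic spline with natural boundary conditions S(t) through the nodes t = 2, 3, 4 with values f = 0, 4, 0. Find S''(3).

Put m_i = S'' at the i-th knot. Here h = (1, 1) and Δ = (4, -4), so the interior equations h_(i-1)·m_(i-1) + 2(h_(i-1)+h_i)·m_i + h_i·m_(i+1) = 6(Δ_i − Δ_(i-1)) read
  1·m_0 + 4·m_1 + 1·m_2 = 6(Δ_1 - Δ_0) = -48
Natural end conditions: m_0 = m_2 = 0.
Forward elimination and back-substitution give m_0 = 0, m_1 = -12, m_2 = 0.

-12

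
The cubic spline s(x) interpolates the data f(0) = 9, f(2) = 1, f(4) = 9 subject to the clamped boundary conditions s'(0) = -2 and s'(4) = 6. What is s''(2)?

8

With σ_i denoting the second derivative at x_i, h_i = 2, 2, and Δ_i = (y_(i+1) − y_i)/h_i = -4, 4:
  2·σ_0 + 8·σ_1 + 2·σ_2 = 6(Δ_1 - Δ_0) = 48
Clamped end conditions give two more equations: 2h_0·σ_0 + h_0·σ_1 = 6(Δ_0 - s'(0)) = -12 and h_1·σ_1 + 2h_1·σ_2 = 6(s'(4) - Δ_1) = 12.
Solving the tridiagonal system: σ_0 = -7, σ_1 = 8, σ_2 = -1.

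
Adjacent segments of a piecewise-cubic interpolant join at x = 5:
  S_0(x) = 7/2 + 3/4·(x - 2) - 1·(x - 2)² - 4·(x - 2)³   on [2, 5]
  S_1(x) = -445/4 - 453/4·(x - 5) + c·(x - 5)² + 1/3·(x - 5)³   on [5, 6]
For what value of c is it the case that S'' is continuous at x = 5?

S_0''(x) = -2 - 24·(x - 2), so S_0''(5) = -74. On the right, S_1''(5) = 2c, so c = -37.

-37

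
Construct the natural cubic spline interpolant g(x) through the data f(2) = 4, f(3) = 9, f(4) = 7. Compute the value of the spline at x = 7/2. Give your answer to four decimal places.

8.6563

With M_i denoting the second derivative at x_i, h_i = 1, 1, and Δ_i = (y_(i+1) − y_i)/h_i = 5, -2:
  1·M_0 + 4·M_1 + 1·M_2 = 6(Δ_1 - Δ_0) = -42
Natural end conditions: M_0 = M_2 = 0.
Solving the tridiagonal system: M_0 = 0, M_1 = -21/2, M_2 = 0.
On [3, 4], g(x) = 9 + 3/2·(x - 3) - 21/4·(x - 3)² + 7/4·(x - 3)³.
With (x - 3) = 1/2: g(7/2) = 277/32.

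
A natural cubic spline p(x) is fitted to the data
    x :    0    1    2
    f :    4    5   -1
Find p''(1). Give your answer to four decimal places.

-10.5000

Put m_i = p'' at the i-th knot. Here h = (1, 1) and Δ = (1, -6), so the interior equations h_(i-1)·m_(i-1) + 2(h_(i-1)+h_i)·m_i + h_i·m_(i+1) = 6(Δ_i − Δ_(i-1)) read
  1·m_0 + 4·m_1 + 1·m_2 = 6(Δ_1 - Δ_0) = -42
Natural end conditions: m_0 = m_2 = 0.
Solving the tridiagonal system: m_0 = 0, m_1 = -21/2, m_2 = 0.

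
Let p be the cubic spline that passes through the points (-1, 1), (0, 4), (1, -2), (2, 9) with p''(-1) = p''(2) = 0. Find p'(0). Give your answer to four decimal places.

With M_i denoting the second derivative at x_i, h_i = 1, 1, 1, and Δ_i = (y_(i+1) − y_i)/h_i = 3, -6, 11:
  1·M_0 + 4·M_1 + 1·M_2 = 6(Δ_1 - Δ_0) = -54
  1·M_1 + 4·M_2 + 1·M_3 = 6(Δ_2 - Δ_1) = 102
Natural end conditions: M_0 = M_3 = 0.
Solving: M_0 = 0, M_1 = -106/5, M_2 = 154/5, M_3 = 0.
On [0, 1], p'(x) = b_1 + 2c_1·x + 3d_1·x² with b_1 = Δ_1 - h_1(2M_1 + M_2)/6 = -61/15, c_1 = M_1/2 = -53/5, d_1 = (M_2 - M_1)/(6h_1) = 26/3. So p'(0) = -61/15.

-4.0667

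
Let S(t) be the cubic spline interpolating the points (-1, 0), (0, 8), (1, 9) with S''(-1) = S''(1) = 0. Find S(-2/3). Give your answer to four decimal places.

Write m_i for S''(x_i). With h_i = 1, 1 and divided differences Δ_i = 8, 1, the continuity of S' gives the tridiagonal system
  1·m_0 + 4·m_1 + 1·m_2 = 6(Δ_1 - Δ_0) = -42
Natural end conditions: m_0 = m_2 = 0.
Forward elimination and back-substitution give m_0 = 0, m_1 = -21/2, m_2 = 0.
On [-1, 0], S(t) = 0 + 39/4·(t + 1) + 0·(t + 1)² - 7/4·(t + 1)³.
With (t + 1) = 1/3: S(-2/3) = 86/27.

3.1852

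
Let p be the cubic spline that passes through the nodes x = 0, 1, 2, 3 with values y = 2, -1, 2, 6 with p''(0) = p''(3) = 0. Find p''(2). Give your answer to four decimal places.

Put M_i = p'' at the i-th knot. Here h = (1, 1, 1) and Δ = (-3, 3, 4), so the interior equations h_(i-1)·M_(i-1) + 2(h_(i-1)+h_i)·M_i + h_i·M_(i+1) = 6(Δ_i − Δ_(i-1)) read
  1·M_0 + 4·M_1 + 1·M_2 = 6(Δ_1 - Δ_0) = 36
  1·M_1 + 4·M_2 + 1·M_3 = 6(Δ_2 - Δ_1) = 6
Natural end conditions: M_0 = M_3 = 0.
Hence M_0 = 0, M_1 = 46/5, M_2 = -4/5, M_3 = 0.

-0.8000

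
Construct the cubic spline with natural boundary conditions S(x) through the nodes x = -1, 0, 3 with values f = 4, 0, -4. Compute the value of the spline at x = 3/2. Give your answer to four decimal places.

-3.1250

Let M_i = S''(x_i). Step sizes h_i = 1, 3; slopes of the chords Δ_i = (y_(i+1) - y_i)/h_i = -4, -4/3.
  1·M_0 + 8·M_1 + 3·M_2 = 6(Δ_1 - Δ_0) = 16
Natural end conditions: M_0 = M_2 = 0.
Solving the tridiagonal system: M_0 = 0, M_1 = 2, M_2 = 0.
On [0, 3], S(x) = 0 - 10/3·x + 1·x² - 1/9·x³.
With x = 3/2: S(3/2) = -25/8.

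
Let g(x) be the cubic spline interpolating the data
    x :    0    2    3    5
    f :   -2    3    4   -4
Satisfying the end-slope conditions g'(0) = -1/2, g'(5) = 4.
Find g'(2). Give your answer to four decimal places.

Let M_i = g''(x_i). Step sizes h_i = 2, 1, 2; slopes of the chords Δ_i = (y_(i+1) - y_i)/h_i = 5/2, 1, -4.
  2·M_0 + 6·M_1 + 1·M_2 = 6(Δ_1 - Δ_0) = -9
  1·M_1 + 6·M_2 + 2·M_3 = 6(Δ_2 - Δ_1) = -30
Clamped end conditions give two more equations: 2h_0·M_0 + h_0·M_1 = 6(Δ_0 - g'(0)) = 18 and h_2·M_2 + 2h_2·M_3 = 6(g'(5) - Δ_2) = 48.
Forward elimination and back-substitution give M_0 = 21/4, M_1 = -3/2, M_2 = -21/2, M_3 = 69/4.
On [2, 3], g'(x) = b_1 + 2c_1·(x - 2) + 3d_1·(x - 2)² with b_1 = Δ_1 - h_1(2M_1 + M_2)/6 = 13/4, c_1 = M_1/2 = -3/4, d_1 = (M_2 - M_1)/(6h_1) = -3/2. So g'(2) = 13/4.

3.2500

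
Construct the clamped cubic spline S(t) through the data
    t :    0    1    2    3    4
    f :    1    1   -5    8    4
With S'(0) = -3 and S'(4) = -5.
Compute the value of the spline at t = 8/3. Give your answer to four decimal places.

With σ_i denoting the second derivative at x_i, h_i = 1, 1, 1, 1, and Δ_i = (y_(i+1) − y_i)/h_i = 0, -6, 13, -4:
  1·σ_0 + 4·σ_1 + 1·σ_2 = 6(Δ_1 - Δ_0) = -36
  1·σ_1 + 4·σ_2 + 1·σ_3 = 6(Δ_2 - Δ_1) = 114
  1·σ_2 + 4·σ_3 + 1·σ_4 = 6(Δ_3 - Δ_2) = -102
Clamped end conditions give two more equations: 2h_0·σ_0 + h_0·σ_1 = 6(Δ_0 - S'(0)) = 18 and h_3·σ_3 + 2h_3·σ_4 = 6(S'(4) - Δ_3) = -6.
Forward elimination and back-substitution give σ_0 = 613/28, σ_1 = -361/14, σ_2 = 181/4, σ_3 = -577/14, σ_4 = 493/28.
On [2, 3], S(t) = -5 + 67/14·(t - 2) + 181/8·(t - 2)² - 807/56·(t - 2)³.
With (t - 2) = 2/3: S(8/3) = 167/42.

3.9762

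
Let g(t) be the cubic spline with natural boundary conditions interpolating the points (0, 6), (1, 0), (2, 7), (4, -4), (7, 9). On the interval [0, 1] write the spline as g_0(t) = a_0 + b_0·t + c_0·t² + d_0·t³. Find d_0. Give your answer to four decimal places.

4.0779

Put M_i = g'' at the i-th knot. Here h = (1, 1, 2, 3) and Δ = (-6, 7, -11/2, 13/3), so the interior equations h_(i-1)·M_(i-1) + 2(h_(i-1)+h_i)·M_i + h_i·M_(i+1) = 6(Δ_i − Δ_(i-1)) read
  1·M_0 + 4·M_1 + 1·M_2 = 6(Δ_1 - Δ_0) = 78
  1·M_1 + 6·M_2 + 2·M_3 = 6(Δ_2 - Δ_1) = -75
  2·M_2 + 10·M_3 + 3·M_4 = 6(Δ_3 - Δ_2) = 59
Natural end conditions: M_0 = M_4 = 0.
Hence M_0 = 0, M_1 = 2618/107, M_2 = -2126/107, M_3 = 2113/214, M_4 = 0.
On [0, 1], with g_0(t) = a_0 + b_0·t + c_0·t² + d_0·t³: c_0 = M_0/2 = 0, d_0 = (M_1 - M_0)/(6h_0) = 1309/321, b_0 = Δ_0 - h_0(2M_0 + M_1)/6 = -3235/321.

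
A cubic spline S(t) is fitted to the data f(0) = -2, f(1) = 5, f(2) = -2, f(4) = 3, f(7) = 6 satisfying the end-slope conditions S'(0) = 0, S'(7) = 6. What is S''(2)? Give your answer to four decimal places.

With M_i denoting the second derivative at x_i, h_i = 1, 1, 2, 3, and Δ_i = (y_(i+1) − y_i)/h_i = 7, -7, 5/2, 1:
  1·M_0 + 4·M_1 + 1·M_2 = 6(Δ_1 - Δ_0) = -84
  1·M_1 + 6·M_2 + 2·M_3 = 6(Δ_2 - Δ_1) = 57
  2·M_2 + 10·M_3 + 3·M_4 = 6(Δ_3 - Δ_2) = -9
Clamped end conditions give two more equations: 2h_0·M_0 + h_0·M_1 = 6(Δ_0 - S'(0)) = 42 and h_3·M_3 + 2h_3·M_4 = 6(S'(7) - Δ_3) = 30.
Solving: M_0 = 8013/208, M_1 = -3645/104, M_2 = 3675/208, M_3 = -363/52, M_4 = 883/104.

17.6683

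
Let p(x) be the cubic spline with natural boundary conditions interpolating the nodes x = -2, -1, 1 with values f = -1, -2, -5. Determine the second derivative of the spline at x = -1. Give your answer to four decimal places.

Write σ_i for p''(x_i). With h_i = 1, 2 and divided differences Δ_i = -1, -3/2, the continuity of p' gives the tridiagonal system
  1·σ_0 + 6·σ_1 + 2·σ_2 = 6(Δ_1 - Δ_0) = -3
Natural end conditions: σ_0 = σ_2 = 0.
Hence σ_0 = 0, σ_1 = -1/2, σ_2 = 0.

-0.5000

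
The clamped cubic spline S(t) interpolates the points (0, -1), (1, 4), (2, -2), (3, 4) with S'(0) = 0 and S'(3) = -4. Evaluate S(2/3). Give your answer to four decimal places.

2.8617

Put σ_i = S'' at the i-th knot. Here h = (1, 1, 1) and Δ = (5, -6, 6), so the interior equations h_(i-1)·σ_(i-1) + 2(h_(i-1)+h_i)·σ_i + h_i·σ_(i+1) = 6(Δ_i − Δ_(i-1)) read
  1·σ_0 + 4·σ_1 + 1·σ_2 = 6(Δ_1 - Δ_0) = -66
  1·σ_1 + 4·σ_2 + 1·σ_3 = 6(Δ_2 - Δ_1) = 72
Clamped end conditions give two more equations: 2h_0·σ_0 + h_0·σ_1 = 6(Δ_0 - S'(0)) = 30 and h_2·σ_2 + 2h_2·σ_3 = 6(S'(3) - Δ_2) = -60.
Forward elimination and back-substitution give σ_0 = 482/15, σ_1 = -514/15, σ_2 = 584/15, σ_3 = -742/15.
On [0, 1], S(t) = -1 + 0·t + 241/15·t² - 166/15·t³.
With t = 2/3: S(2/3) = 1159/405.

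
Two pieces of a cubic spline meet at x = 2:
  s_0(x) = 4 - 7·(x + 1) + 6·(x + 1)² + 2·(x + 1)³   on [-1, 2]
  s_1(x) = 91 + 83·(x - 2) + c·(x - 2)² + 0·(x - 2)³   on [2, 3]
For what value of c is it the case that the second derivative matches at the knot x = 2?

24

s_0''(x) = 12 + 12·(x + 1), so s_0''(2) = 48. On the right, s_1''(2) = 2c, so c = 24.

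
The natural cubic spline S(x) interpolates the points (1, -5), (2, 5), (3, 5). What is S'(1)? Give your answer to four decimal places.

Put σ_i = S'' at the i-th knot. Here h = (1, 1) and Δ = (10, 0), so the interior equations h_(i-1)·σ_(i-1) + 2(h_(i-1)+h_i)·σ_i + h_i·σ_(i+1) = 6(Δ_i − Δ_(i-1)) read
  1·σ_0 + 4·σ_1 + 1·σ_2 = 6(Δ_1 - Δ_0) = -60
Natural end conditions: σ_0 = σ_2 = 0.
Solving: σ_0 = 0, σ_1 = -15, σ_2 = 0.
On [1, 2], S'(x) = b_0 + 2c_0·(x - 1) + 3d_0·(x - 1)² with b_0 = Δ_0 - h_0(2σ_0 + σ_1)/6 = 25/2, c_0 = σ_0/2 = 0, d_0 = (σ_1 - σ_0)/(6h_0) = -5/2. So S'(1) = 25/2.

12.5000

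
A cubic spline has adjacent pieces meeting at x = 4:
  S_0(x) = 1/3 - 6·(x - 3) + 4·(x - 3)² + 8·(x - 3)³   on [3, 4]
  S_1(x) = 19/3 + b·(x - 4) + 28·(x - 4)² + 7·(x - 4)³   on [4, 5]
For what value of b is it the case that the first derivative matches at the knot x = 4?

S_0'(x) = -6 + 8·(x - 3) + 24·(x - 3)², so S_0'(4) = 26. On the right, S_1'(4) = b, so b = 26.

26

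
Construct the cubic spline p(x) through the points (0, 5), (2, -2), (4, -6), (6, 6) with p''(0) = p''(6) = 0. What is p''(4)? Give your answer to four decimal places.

6.1000

With M_i denoting the second derivative at x_i, h_i = 2, 2, 2, and Δ_i = (y_(i+1) − y_i)/h_i = -7/2, -2, 6:
  2·M_0 + 8·M_1 + 2·M_2 = 6(Δ_1 - Δ_0) = 9
  2·M_1 + 8·M_2 + 2·M_3 = 6(Δ_2 - Δ_1) = 48
Natural end conditions: M_0 = M_3 = 0.
Solving: M_0 = 0, M_1 = -2/5, M_2 = 61/10, M_3 = 0.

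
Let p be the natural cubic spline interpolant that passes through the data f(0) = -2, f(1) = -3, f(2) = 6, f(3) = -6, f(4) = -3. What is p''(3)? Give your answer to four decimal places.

34.1786

Write σ_i for p''(x_i). With h_i = 1, 1, 1, 1 and divided differences Δ_i = -1, 9, -12, 3, the continuity of p' gives the tridiagonal system
  1·σ_0 + 4·σ_1 + 1·σ_2 = 6(Δ_1 - Δ_0) = 60
  1·σ_1 + 4·σ_2 + 1·σ_3 = 6(Δ_2 - Δ_1) = -126
  1·σ_2 + 4·σ_3 + 1·σ_4 = 6(Δ_3 - Δ_2) = 90
Natural end conditions: σ_0 = σ_4 = 0.
Hence σ_0 = 0, σ_1 = 747/28, σ_2 = -327/7, σ_3 = 957/28, σ_4 = 0.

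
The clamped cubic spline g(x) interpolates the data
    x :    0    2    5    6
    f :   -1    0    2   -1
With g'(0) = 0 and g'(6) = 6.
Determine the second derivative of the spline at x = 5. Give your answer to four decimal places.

-7.5128

Put m_i = g'' at the i-th knot. Here h = (2, 3, 1) and Δ = (1/2, 2/3, -3), so the interior equations h_(i-1)·m_(i-1) + 2(h_(i-1)+h_i)·m_i + h_i·m_(i+1) = 6(Δ_i − Δ_(i-1)) read
  2·m_0 + 10·m_1 + 3·m_2 = 6(Δ_1 - Δ_0) = 1
  3·m_1 + 8·m_2 + 1·m_3 = 6(Δ_2 - Δ_1) = -22
Clamped end conditions give two more equations: 2h_0·m_0 + h_0·m_1 = 6(Δ_0 - g'(0)) = 3 and h_2·m_2 + 2h_2·m_3 = 6(g'(6) - Δ_2) = 54.
Hence m_0 = -37/78, m_1 = 191/78, m_2 = -293/39, m_3 = 2399/78.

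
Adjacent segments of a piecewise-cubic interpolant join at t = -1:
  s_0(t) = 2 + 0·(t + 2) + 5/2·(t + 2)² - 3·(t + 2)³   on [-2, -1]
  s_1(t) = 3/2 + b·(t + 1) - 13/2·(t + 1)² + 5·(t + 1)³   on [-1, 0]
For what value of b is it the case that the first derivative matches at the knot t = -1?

s_0'(t) = 0 + 5·(t + 2) - 9·(t + 2)², so s_0'(-1) = -4. On the right, s_1'(-1) = b, so b = -4.

-4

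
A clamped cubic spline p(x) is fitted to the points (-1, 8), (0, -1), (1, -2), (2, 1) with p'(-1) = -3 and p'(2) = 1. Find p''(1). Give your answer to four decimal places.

3.4667

Put σ_i = p'' at the i-th knot. Here h = (1, 1, 1) and Δ = (-9, -1, 3), so the interior equations h_(i-1)·σ_(i-1) + 2(h_(i-1)+h_i)·σ_i + h_i·σ_(i+1) = 6(Δ_i − Δ_(i-1)) read
  1·σ_0 + 4·σ_1 + 1·σ_2 = 6(Δ_1 - Δ_0) = 48
  1·σ_1 + 4·σ_2 + 1·σ_3 = 6(Δ_2 - Δ_1) = 24
Clamped end conditions give two more equations: 2h_0·σ_0 + h_0·σ_1 = 6(Δ_0 - p'(-1)) = -36 and h_2·σ_2 + 2h_2·σ_3 = 6(p'(2) - Δ_2) = -12.
Solving the tridiagonal system: σ_0 = -404/15, σ_1 = 268/15, σ_2 = 52/15, σ_3 = -116/15.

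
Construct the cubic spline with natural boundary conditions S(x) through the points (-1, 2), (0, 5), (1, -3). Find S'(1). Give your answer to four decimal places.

Write M_i for S''(x_i). With h_i = 1, 1 and divided differences Δ_i = 3, -8, the continuity of S' gives the tridiagonal system
  1·M_0 + 4·M_1 + 1·M_2 = 6(Δ_1 - Δ_0) = -66
Natural end conditions: M_0 = M_2 = 0.
Solving: M_0 = 0, M_1 = -33/2, M_2 = 0.
On [0, 1], S'(x) = b_1 + 2c_1·x + 3d_1·x² with b_1 = Δ_1 - h_1(2M_1 + M_2)/6 = -5/2, c_1 = M_1/2 = -33/4, d_1 = (M_2 - M_1)/(6h_1) = 11/4. So S'(1) = -43/4.

-10.7500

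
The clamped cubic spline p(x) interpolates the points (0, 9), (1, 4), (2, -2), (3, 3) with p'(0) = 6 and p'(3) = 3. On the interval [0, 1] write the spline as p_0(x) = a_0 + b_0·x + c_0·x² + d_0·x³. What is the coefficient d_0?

Put m_i = p'' at the i-th knot. Here h = (1, 1, 1) and Δ = (-5, -6, 5), so the interior equations h_(i-1)·m_(i-1) + 2(h_(i-1)+h_i)·m_i + h_i·m_(i+1) = 6(Δ_i − Δ_(i-1)) read
  1·m_0 + 4·m_1 + 1·m_2 = 6(Δ_1 - Δ_0) = -6
  1·m_1 + 4·m_2 + 1·m_3 = 6(Δ_2 - Δ_1) = 66
Clamped end conditions give two more equations: 2h_0·m_0 + h_0·m_1 = 6(Δ_0 - p'(0)) = -66 and h_2·m_2 + 2h_2·m_3 = 6(p'(3) - Δ_2) = -12.
Solving: m_0 = -34, m_1 = 2, m_2 = 20, m_3 = -16.
On [0, 1], with p_0(x) = a_0 + b_0·x + c_0·x² + d_0·x³: c_0 = m_0/2 = -17, d_0 = (m_1 - m_0)/(6h_0) = 6, b_0 = Δ_0 - h_0(2m_0 + m_1)/6 = 6.

6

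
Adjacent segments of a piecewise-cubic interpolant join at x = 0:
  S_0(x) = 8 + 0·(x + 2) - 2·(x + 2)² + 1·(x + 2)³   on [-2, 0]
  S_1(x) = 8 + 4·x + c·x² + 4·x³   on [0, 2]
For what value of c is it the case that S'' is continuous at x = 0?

4

S_0''(x) = -4 + 6·(x + 2), so S_0''(0) = 8. On the right, S_1''(0) = 2c, so c = 4.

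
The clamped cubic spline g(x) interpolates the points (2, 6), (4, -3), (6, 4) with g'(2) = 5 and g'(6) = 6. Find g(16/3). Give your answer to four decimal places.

-0.1111

Put m_i = g'' at the i-th knot. Here h = (2, 2) and Δ = (-9/2, 7/2), so the interior equations h_(i-1)·m_(i-1) + 2(h_(i-1)+h_i)·m_i + h_i·m_(i+1) = 6(Δ_i − Δ_(i-1)) read
  2·m_0 + 8·m_1 + 2·m_2 = 6(Δ_1 - Δ_0) = 48
Clamped end conditions give two more equations: 2h_0·m_0 + h_0·m_1 = 6(Δ_0 - g'(2)) = -57 and h_1·m_1 + 2h_1·m_2 = 6(g'(6) - Δ_1) = 15.
Solving: m_0 = -20, m_1 = 23/2, m_2 = -2.
On [4, 6], g(x) = -3 - 7/2·(x - 4) + 23/4·(x - 4)² - 9/8·(x - 4)³.
With (x - 4) = 4/3: g(16/3) = -1/9.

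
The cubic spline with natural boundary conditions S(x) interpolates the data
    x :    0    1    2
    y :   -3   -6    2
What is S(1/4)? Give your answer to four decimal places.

-4.3945

Put M_i = S'' at the i-th knot. Here h = (1, 1) and Δ = (-3, 8), so the interior equations h_(i-1)·M_(i-1) + 2(h_(i-1)+h_i)·M_i + h_i·M_(i+1) = 6(Δ_i − Δ_(i-1)) read
  1·M_0 + 4·M_1 + 1·M_2 = 6(Δ_1 - Δ_0) = 66
Natural end conditions: M_0 = M_2 = 0.
Solving: M_0 = 0, M_1 = 33/2, M_2 = 0.
On [0, 1], S(x) = -3 - 23/4·x + 0·x² + 11/4·x³.
With x = 1/4: S(1/4) = -1125/256.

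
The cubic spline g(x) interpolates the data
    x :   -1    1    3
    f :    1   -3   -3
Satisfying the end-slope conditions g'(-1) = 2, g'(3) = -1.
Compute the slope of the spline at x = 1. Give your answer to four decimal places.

-1.7500

Put M_i = g'' at the i-th knot. Here h = (2, 2) and Δ = (-2, 0), so the interior equations h_(i-1)·M_(i-1) + 2(h_(i-1)+h_i)·M_i + h_i·M_(i+1) = 6(Δ_i − Δ_(i-1)) read
  2·M_0 + 8·M_1 + 2·M_2 = 6(Δ_1 - Δ_0) = 12
Clamped end conditions give two more equations: 2h_0·M_0 + h_0·M_1 = 6(Δ_0 - g'(-1)) = -24 and h_1·M_1 + 2h_1·M_2 = 6(g'(3) - Δ_1) = -6.
Forward elimination and back-substitution give M_0 = -33/4, M_1 = 9/2, M_2 = -15/4.
On [1, 3], g'(x) = b_1 + 2c_1·(x - 1) + 3d_1·(x - 1)² with b_1 = Δ_1 - h_1(2M_1 + M_2)/6 = -7/4, c_1 = M_1/2 = 9/4, d_1 = (M_2 - M_1)/(6h_1) = -11/16. So g'(1) = -7/4.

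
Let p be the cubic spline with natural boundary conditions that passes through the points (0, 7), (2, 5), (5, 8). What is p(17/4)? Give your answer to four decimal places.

With M_i denoting the second derivative at x_i, h_i = 2, 3, and Δ_i = (y_(i+1) − y_i)/h_i = -1, 1:
  2·M_0 + 10·M_1 + 3·M_2 = 6(Δ_1 - Δ_0) = 12
Natural end conditions: M_0 = M_2 = 0.
Solving the tridiagonal system: M_0 = 0, M_1 = 6/5, M_2 = 0.
On [2, 5], p(t) = 5 - 1/5·(t - 2) + 3/5·(t - 2)² - 1/15·(t - 2)³.
With (t - 2) = 9/4: p(17/4) = 437/64.

6.8281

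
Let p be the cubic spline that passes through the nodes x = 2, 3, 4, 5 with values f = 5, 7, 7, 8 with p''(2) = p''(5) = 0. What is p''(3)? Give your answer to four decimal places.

Put M_i = p'' at the i-th knot. Here h = (1, 1, 1) and Δ = (2, 0, 1), so the interior equations h_(i-1)·M_(i-1) + 2(h_(i-1)+h_i)·M_i + h_i·M_(i+1) = 6(Δ_i − Δ_(i-1)) read
  1·M_0 + 4·M_1 + 1·M_2 = 6(Δ_1 - Δ_0) = -12
  1·M_1 + 4·M_2 + 1·M_3 = 6(Δ_2 - Δ_1) = 6
Natural end conditions: M_0 = M_3 = 0.
Forward elimination and back-substitution give M_0 = 0, M_1 = -18/5, M_2 = 12/5, M_3 = 0.

-3.6000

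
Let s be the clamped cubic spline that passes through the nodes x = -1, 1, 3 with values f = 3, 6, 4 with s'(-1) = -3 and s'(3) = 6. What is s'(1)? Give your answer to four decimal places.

-0.3750

Write M_i for s''(x_i). With h_i = 2, 2 and divided differences Δ_i = 3/2, -1, the continuity of s' gives the tridiagonal system
  2·M_0 + 8·M_1 + 2·M_2 = 6(Δ_1 - Δ_0) = -15
Clamped end conditions give two more equations: 2h_0·M_0 + h_0·M_1 = 6(Δ_0 - s'(-1)) = 27 and h_1·M_1 + 2h_1·M_2 = 6(s'(3) - Δ_1) = 42.
Forward elimination and back-substitution give M_0 = 87/8, M_1 = -33/4, M_2 = 117/8.
On [1, 3], s'(x) = b_1 + 2c_1·(x - 1) + 3d_1·(x - 1)² with b_1 = Δ_1 - h_1(2M_1 + M_2)/6 = -3/8, c_1 = M_1/2 = -33/8, d_1 = (M_2 - M_1)/(6h_1) = 61/32. So s'(1) = -3/8.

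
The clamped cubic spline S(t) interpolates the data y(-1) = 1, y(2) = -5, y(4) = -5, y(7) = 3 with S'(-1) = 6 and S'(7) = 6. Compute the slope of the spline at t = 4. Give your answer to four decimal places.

1.2308

Put σ_i = S'' at the i-th knot. Here h = (3, 2, 3) and Δ = (-2, 0, 8/3), so the interior equations h_(i-1)·σ_(i-1) + 2(h_(i-1)+h_i)·σ_i + h_i·σ_(i+1) = 6(Δ_i − Δ_(i-1)) read
  3·σ_0 + 10·σ_1 + 2·σ_2 = 6(Δ_1 - Δ_0) = 12
  2·σ_1 + 10·σ_2 + 3·σ_3 = 6(Δ_2 - Δ_1) = 16
Clamped end conditions give two more equations: 2h_0·σ_0 + h_0·σ_1 = 6(Δ_0 - S'(-1)) = -48 and h_2·σ_2 + 2h_2·σ_3 = 6(S'(7) - Δ_2) = 20.
Hence σ_0 = -132/13, σ_1 = 56/13, σ_2 = -4/13, σ_3 = 136/39.
On [4, 7], S'(t) = b_2 + 2c_2·(t - 4) + 3d_2·(t - 4)² with b_2 = Δ_2 - h_2(2σ_2 + σ_3)/6 = 16/13, c_2 = σ_2/2 = -2/13, d_2 = (σ_3 - σ_2)/(6h_2) = 74/351. So S'(4) = 16/13.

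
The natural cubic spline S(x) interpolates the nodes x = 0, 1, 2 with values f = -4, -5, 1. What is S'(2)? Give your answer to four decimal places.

Let σ_i = S''(x_i). Step sizes h_i = 1, 1; slopes of the chords Δ_i = (y_(i+1) - y_i)/h_i = -1, 6.
  1·σ_0 + 4·σ_1 + 1·σ_2 = 6(Δ_1 - Δ_0) = 42
Natural end conditions: σ_0 = σ_2 = 0.
Solving: σ_0 = 0, σ_1 = 21/2, σ_2 = 0.
On [1, 2], S'(x) = b_1 + 2c_1·(x - 1) + 3d_1·(x - 1)² with b_1 = Δ_1 - h_1(2σ_1 + σ_2)/6 = 5/2, c_1 = σ_1/2 = 21/4, d_1 = (σ_2 - σ_1)/(6h_1) = -7/4. So S'(2) = 31/4.

7.7500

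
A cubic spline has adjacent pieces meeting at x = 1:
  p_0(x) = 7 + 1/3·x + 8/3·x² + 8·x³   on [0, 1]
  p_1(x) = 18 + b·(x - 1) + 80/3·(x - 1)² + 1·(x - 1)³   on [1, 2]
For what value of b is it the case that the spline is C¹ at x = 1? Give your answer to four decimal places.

29.6667

p_0'(x) = 1/3 + 16/3·x + 24·x², so p_0'(1) = 89/3. On the right, p_1'(1) = b, so b = 89/3.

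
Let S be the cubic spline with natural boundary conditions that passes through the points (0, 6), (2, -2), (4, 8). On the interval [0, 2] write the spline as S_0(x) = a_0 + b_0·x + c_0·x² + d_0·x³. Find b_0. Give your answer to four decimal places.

-6.2500

Let M_i = S''(x_i). Step sizes h_i = 2, 2; slopes of the chords Δ_i = (y_(i+1) - y_i)/h_i = -4, 5.
  2·M_0 + 8·M_1 + 2·M_2 = 6(Δ_1 - Δ_0) = 54
Natural end conditions: M_0 = M_2 = 0.
Solving: M_0 = 0, M_1 = 27/4, M_2 = 0.
On [0, 2], with S_0(x) = a_0 + b_0·x + c_0·x² + d_0·x³: c_0 = M_0/2 = 0, d_0 = (M_1 - M_0)/(6h_0) = 9/16, b_0 = Δ_0 - h_0(2M_0 + M_1)/6 = -25/4.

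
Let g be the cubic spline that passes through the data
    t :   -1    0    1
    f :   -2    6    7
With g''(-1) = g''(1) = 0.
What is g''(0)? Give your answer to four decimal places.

-10.5000

Put σ_i = g'' at the i-th knot. Here h = (1, 1) and Δ = (8, 1), so the interior equations h_(i-1)·σ_(i-1) + 2(h_(i-1)+h_i)·σ_i + h_i·σ_(i+1) = 6(Δ_i − Δ_(i-1)) read
  1·σ_0 + 4·σ_1 + 1·σ_2 = 6(Δ_1 - Δ_0) = -42
Natural end conditions: σ_0 = σ_2 = 0.
Solving: σ_0 = 0, σ_1 = -21/2, σ_2 = 0.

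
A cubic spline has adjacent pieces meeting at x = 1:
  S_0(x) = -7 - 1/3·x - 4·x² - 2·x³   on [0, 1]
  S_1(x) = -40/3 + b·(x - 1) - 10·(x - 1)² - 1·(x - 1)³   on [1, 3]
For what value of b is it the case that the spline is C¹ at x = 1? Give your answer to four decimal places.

-14.3333

S_0'(x) = -1/3 - 8·x - 6·x², so S_0'(1) = -43/3. On the right, S_1'(1) = b, so b = -43/3.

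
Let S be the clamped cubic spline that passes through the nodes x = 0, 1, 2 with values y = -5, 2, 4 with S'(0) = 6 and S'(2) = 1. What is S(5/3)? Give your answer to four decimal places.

Put M_i = S'' at the i-th knot. Here h = (1, 1) and Δ = (7, 2), so the interior equations h_(i-1)·M_(i-1) + 2(h_(i-1)+h_i)·M_i + h_i·M_(i+1) = 6(Δ_i − Δ_(i-1)) read
  1·M_0 + 4·M_1 + 1·M_2 = 6(Δ_1 - Δ_0) = -30
Clamped end conditions give two more equations: 2h_0·M_0 + h_0·M_1 = 6(Δ_0 - S'(0)) = 6 and h_1·M_1 + 2h_1·M_2 = 6(S'(2) - Δ_1) = -6.
Hence M_0 = 8, M_1 = -10, M_2 = 2.
On [1, 2], S(x) = 2 + 5·(x - 1) - 5·(x - 1)² + 2·(x - 1)³.
With (x - 1) = 2/3: S(5/3) = 100/27.

3.7037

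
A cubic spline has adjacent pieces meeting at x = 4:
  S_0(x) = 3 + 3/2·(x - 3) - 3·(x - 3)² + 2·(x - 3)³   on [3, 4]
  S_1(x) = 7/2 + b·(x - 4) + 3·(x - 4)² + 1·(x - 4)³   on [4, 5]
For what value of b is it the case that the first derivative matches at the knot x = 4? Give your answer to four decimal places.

S_0'(x) = 3/2 - 6·(x - 3) + 6·(x - 3)², so S_0'(4) = 3/2. On the right, S_1'(4) = b, so b = 3/2.

1.5000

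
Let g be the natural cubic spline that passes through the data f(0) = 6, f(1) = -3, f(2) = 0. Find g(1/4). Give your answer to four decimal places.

3.0469

Write M_i for g''(x_i). With h_i = 1, 1 and divided differences Δ_i = -9, 3, the continuity of g' gives the tridiagonal system
  1·M_0 + 4·M_1 + 1·M_2 = 6(Δ_1 - Δ_0) = 72
Natural end conditions: M_0 = M_2 = 0.
Solving the tridiagonal system: M_0 = 0, M_1 = 18, M_2 = 0.
On [0, 1], g(x) = 6 - 12·x + 0·x² + 3·x³.
With x = 1/4: g(1/4) = 195/64.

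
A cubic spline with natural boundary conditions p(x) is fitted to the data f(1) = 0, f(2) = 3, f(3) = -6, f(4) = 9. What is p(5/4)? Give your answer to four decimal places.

Put M_i = p'' at the i-th knot. Here h = (1, 1, 1) and Δ = (3, -9, 15), so the interior equations h_(i-1)·M_(i-1) + 2(h_(i-1)+h_i)·M_i + h_i·M_(i+1) = 6(Δ_i − Δ_(i-1)) read
  1·M_0 + 4·M_1 + 1·M_2 = 6(Δ_1 - Δ_0) = -72
  1·M_1 + 4·M_2 + 1·M_3 = 6(Δ_2 - Δ_1) = 144
Natural end conditions: M_0 = M_3 = 0.
Solving the tridiagonal system: M_0 = 0, M_1 = -144/5, M_2 = 216/5, M_3 = 0.
On [1, 2], p(x) = 0 + 39/5·(x - 1) + 0·(x - 1)² - 24/5·(x - 1)³.
With (x - 1) = 1/4: p(5/4) = 15/8.

1.8750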